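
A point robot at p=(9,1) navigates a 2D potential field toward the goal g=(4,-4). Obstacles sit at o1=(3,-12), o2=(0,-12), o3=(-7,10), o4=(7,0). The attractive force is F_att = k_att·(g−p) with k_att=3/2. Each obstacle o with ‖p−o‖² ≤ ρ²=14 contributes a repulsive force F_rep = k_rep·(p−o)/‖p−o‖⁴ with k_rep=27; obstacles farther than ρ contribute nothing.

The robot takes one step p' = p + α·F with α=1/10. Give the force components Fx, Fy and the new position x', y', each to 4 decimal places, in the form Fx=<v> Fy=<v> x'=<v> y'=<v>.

Fx=-5.3400 Fy=-6.4200 x'=8.4660 y'=0.3580

F_att = 3/2·(g−p) = 3/2·(-5,-5) = (-7.5000,-7.5000)
o1: d²=205 > ρ²=14 → inactive
o2: d²=250 > ρ²=14 → inactive
o3: d²=337 > ρ²=14 → inactive
o4: d²=5 ≤ ρ²=14; F_rep = 27·(2,1)/5² = (2.1600,1.0800)
F = F_att + ΣF_rep = (-5.3400,-6.4200)
p' = p + 1/10·F = (8.4660,0.3580)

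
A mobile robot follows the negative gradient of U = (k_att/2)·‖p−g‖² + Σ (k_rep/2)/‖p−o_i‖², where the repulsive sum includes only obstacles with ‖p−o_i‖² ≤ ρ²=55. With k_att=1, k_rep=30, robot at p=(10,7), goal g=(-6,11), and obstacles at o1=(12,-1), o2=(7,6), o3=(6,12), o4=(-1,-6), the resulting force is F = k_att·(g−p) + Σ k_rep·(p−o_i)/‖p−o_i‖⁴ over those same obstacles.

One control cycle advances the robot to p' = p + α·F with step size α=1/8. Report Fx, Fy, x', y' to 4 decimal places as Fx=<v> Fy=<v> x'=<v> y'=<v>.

F_att = 1·(g−p) = 1·(-16,4) = (-16.0000,4.0000)
o1: d²=68 > ρ²=55 → inactive
o2: d²=10 ≤ ρ²=55; F_rep = 30·(3,1)/10² = (0.9000,0.3000)
o3: d²=41 ≤ ρ²=55; F_rep = 30·(4,-5)/41² = (0.0714,-0.0892)
o4: d²=290 > ρ²=55 → inactive
F = F_att + ΣF_rep = (-15.0286,4.2108)
p' = p + 1/8·F = (8.1214,7.5263)

Fx=-15.0286 Fy=4.2108 x'=8.1214 y'=7.5263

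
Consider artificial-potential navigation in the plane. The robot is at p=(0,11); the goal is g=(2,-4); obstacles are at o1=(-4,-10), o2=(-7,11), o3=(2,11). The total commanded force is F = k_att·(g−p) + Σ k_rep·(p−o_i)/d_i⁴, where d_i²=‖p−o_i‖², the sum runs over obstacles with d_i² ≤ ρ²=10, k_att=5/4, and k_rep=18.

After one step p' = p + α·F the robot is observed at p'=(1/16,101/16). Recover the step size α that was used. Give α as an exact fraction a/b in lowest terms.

α = 1/4

F_att = 5/4·(g−p) = 5/4·(2,-15) = (2.5000,-18.7500)
o1: d²=457 > ρ²=10 → inactive
o2: d²=49 > ρ²=10 → inactive
o3: d²=4 ≤ ρ²=10; F_rep = 18·(-2,0)/4² = (-2.2500,0.0000)
F = F_att + ΣF_rep = (0.2500,-18.7500)
Δp = p'−p = (0.0625,-4.6875); α = Δx/Fx = (1/16) / (1/4) = 1/4
check: Δy/Fy = (-75/16) / (-75/4) = 1/4 ✓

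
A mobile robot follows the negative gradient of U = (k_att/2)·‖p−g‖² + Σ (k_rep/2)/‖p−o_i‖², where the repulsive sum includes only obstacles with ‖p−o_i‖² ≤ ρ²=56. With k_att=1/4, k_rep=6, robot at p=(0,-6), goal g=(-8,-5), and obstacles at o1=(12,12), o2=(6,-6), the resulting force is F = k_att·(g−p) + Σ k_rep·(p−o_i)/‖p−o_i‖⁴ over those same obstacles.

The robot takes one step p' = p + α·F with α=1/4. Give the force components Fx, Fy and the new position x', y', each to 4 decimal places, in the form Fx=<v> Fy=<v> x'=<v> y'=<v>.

F_att = 1/4·(g−p) = 1/4·(-8,1) = (-2.0000,0.2500)
o1: d²=468 > ρ²=56 → inactive
o2: d²=36 ≤ ρ²=56; F_rep = 6·(-6,0)/36² = (-0.0278,0.0000)
F = F_att + ΣF_rep = (-2.0278,0.2500)
p' = p + 1/4·F = (-0.5069,-5.9375)

Fx=-2.0278 Fy=0.2500 x'=-0.5069 y'=-5.9375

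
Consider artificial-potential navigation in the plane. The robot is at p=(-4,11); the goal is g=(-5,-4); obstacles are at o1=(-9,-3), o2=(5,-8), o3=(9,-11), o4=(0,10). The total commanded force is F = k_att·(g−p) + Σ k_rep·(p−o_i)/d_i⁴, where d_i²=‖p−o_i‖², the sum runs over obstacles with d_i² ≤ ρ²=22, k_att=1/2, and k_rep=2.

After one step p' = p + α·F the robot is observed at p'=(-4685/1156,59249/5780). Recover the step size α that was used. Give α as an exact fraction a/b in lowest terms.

F_att = 1/2·(g−p) = 1/2·(-1,-15) = (-0.5000,-7.5000)
o1: d²=221 > ρ²=22 → inactive
o2: d²=442 > ρ²=22 → inactive
o3: d²=653 > ρ²=22 → inactive
o4: d²=17 ≤ ρ²=22; F_rep = 2·(-4,1)/17² = (-0.0277,0.0069)
F = F_att + ΣF_rep = (-0.5277,-7.4931)
Δp = p'−p = (-0.0528,-0.7493); α = Δx/Fx = (-61/1156) / (-305/578) = 1/10
check: Δy/Fy = (-4331/5780) / (-4331/578) = 1/10 ✓

α = 1/10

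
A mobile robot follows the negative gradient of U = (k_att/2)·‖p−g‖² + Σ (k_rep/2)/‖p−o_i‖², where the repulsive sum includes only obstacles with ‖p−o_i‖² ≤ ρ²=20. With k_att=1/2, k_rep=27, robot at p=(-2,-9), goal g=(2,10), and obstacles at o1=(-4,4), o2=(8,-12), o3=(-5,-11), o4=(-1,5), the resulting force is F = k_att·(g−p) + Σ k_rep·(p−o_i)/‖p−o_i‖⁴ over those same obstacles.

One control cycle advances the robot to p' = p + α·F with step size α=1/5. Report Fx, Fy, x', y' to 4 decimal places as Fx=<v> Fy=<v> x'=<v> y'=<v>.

F_att = 1/2·(g−p) = 1/2·(4,19) = (2.0000,9.5000)
o1: d²=173 > ρ²=20 → inactive
o2: d²=109 > ρ²=20 → inactive
o3: d²=13 ≤ ρ²=20; F_rep = 27·(3,2)/13² = (0.4793,0.3195)
o4: d²=197 > ρ²=20 → inactive
F = F_att + ΣF_rep = (2.4793,9.8195)
p' = p + 1/5·F = (-1.5041,-7.0361)

Fx=2.4793 Fy=9.8195 x'=-1.5041 y'=-7.0361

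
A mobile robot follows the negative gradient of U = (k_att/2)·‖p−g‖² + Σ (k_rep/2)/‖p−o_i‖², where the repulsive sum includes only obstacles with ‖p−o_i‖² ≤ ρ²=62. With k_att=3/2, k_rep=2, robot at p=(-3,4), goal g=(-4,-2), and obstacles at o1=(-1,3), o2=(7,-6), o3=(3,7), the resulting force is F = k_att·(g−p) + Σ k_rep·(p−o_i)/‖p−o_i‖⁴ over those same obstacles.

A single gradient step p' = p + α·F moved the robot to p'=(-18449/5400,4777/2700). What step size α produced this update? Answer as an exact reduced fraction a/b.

F_att = 3/2·(g−p) = 3/2·(-1,-6) = (-1.5000,-9.0000)
o1: d²=5 ≤ ρ²=62; F_rep = 2·(-2,1)/5² = (-0.1600,0.0800)
o2: d²=200 > ρ²=62 → inactive
o3: d²=45 ≤ ρ²=62; F_rep = 2·(-6,-3)/45² = (-0.0059,-0.0030)
F = F_att + ΣF_rep = (-1.6659,-8.9230)
Δp = p'−p = (-0.4165,-2.2307); α = Δx/Fx = (-2249/5400) / (-2249/1350) = 1/4
check: Δy/Fy = (-6023/2700) / (-6023/675) = 1/4 ✓

α = 1/4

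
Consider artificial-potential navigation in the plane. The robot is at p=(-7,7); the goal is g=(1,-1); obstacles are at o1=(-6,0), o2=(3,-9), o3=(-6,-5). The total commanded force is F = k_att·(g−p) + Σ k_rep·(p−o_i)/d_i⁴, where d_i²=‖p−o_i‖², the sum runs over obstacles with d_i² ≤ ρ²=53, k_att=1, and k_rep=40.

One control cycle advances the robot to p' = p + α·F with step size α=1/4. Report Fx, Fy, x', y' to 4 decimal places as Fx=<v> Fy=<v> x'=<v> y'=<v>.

Fx=7.9840 Fy=-7.8880 x'=-5.0040 y'=5.0280

F_att = 1·(g−p) = 1·(8,-8) = (8.0000,-8.0000)
o1: d²=50 ≤ ρ²=53; F_rep = 40·(-1,7)/50² = (-0.0160,0.1120)
o2: d²=356 > ρ²=53 → inactive
o3: d²=145 > ρ²=53 → inactive
F = F_att + ΣF_rep = (7.9840,-7.8880)
p' = p + 1/4·F = (-5.0040,5.0280)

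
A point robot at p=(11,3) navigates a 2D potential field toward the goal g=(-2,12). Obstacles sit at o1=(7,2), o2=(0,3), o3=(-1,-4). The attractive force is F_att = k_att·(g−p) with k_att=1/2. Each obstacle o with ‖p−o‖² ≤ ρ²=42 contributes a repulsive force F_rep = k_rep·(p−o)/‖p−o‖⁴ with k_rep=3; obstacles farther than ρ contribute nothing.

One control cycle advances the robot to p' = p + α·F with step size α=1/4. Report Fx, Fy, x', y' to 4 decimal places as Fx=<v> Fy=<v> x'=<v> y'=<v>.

Fx=-6.4585 Fy=4.5104 x'=9.3854 y'=4.1276

F_att = 1/2·(g−p) = 1/2·(-13,9) = (-6.5000,4.5000)
o1: d²=17 ≤ ρ²=42; F_rep = 3·(4,1)/17² = (0.0415,0.0104)
o2: d²=121 > ρ²=42 → inactive
o3: d²=193 > ρ²=42 → inactive
F = F_att + ΣF_rep = (-6.4585,4.5104)
p' = p + 1/4·F = (9.3854,4.1276)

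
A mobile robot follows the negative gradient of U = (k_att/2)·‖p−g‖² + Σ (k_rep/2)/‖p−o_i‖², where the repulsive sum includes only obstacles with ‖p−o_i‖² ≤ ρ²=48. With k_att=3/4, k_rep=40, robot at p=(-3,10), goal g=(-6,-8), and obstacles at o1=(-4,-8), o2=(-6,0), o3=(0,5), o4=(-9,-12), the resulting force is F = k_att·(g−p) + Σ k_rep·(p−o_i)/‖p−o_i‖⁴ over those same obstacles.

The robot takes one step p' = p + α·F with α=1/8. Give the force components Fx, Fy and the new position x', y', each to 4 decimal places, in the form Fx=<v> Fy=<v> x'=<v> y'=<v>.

Fx=-2.3538 Fy=-13.3270 x'=-3.2942 y'=8.3341

F_att = 3/4·(g−p) = 3/4·(-3,-18) = (-2.2500,-13.5000)
o1: d²=325 > ρ²=48 → inactive
o2: d²=109 > ρ²=48 → inactive
o3: d²=34 ≤ ρ²=48; F_rep = 40·(-3,5)/34² = (-0.1038,0.1730)
o4: d²=520 > ρ²=48 → inactive
F = F_att + ΣF_rep = (-2.3538,-13.3270)
p' = p + 1/8·F = (-3.2942,8.3341)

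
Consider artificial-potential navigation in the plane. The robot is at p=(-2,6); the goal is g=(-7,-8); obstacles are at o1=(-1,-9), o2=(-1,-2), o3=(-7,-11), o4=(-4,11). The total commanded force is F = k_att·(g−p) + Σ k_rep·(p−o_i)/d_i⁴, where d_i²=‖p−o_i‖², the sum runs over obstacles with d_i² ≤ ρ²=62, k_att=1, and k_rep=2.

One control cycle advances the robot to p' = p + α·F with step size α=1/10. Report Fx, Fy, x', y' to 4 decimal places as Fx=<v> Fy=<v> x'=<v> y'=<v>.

Fx=-4.9952 Fy=-14.0119 x'=-2.4995 y'=4.5988

F_att = 1·(g−p) = 1·(-5,-14) = (-5.0000,-14.0000)
o1: d²=226 > ρ²=62 → inactive
o2: d²=65 > ρ²=62 → inactive
o3: d²=314 > ρ²=62 → inactive
o4: d²=29 ≤ ρ²=62; F_rep = 2·(2,-5)/29² = (0.0048,-0.0119)
F = F_att + ΣF_rep = (-4.9952,-14.0119)
p' = p + 1/10·F = (-2.4995,4.5988)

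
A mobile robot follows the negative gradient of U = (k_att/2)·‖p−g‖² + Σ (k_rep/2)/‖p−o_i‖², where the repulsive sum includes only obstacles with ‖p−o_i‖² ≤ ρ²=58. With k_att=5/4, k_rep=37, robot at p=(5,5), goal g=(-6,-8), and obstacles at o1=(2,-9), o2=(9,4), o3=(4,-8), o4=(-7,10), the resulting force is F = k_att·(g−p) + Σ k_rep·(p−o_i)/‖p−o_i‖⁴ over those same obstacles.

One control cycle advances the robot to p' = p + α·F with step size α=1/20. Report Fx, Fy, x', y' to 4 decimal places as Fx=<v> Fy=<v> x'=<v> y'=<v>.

Fx=-14.2621 Fy=-16.1220 x'=4.2869 y'=4.1939

F_att = 5/4·(g−p) = 5/4·(-11,-13) = (-13.7500,-16.2500)
o1: d²=205 > ρ²=58 → inactive
o2: d²=17 ≤ ρ²=58; F_rep = 37·(-4,1)/17² = (-0.5121,0.1280)
o3: d²=170 > ρ²=58 → inactive
o4: d²=169 > ρ²=58 → inactive
F = F_att + ΣF_rep = (-14.2621,-16.1220)
p' = p + 1/20·F = (4.2869,4.1939)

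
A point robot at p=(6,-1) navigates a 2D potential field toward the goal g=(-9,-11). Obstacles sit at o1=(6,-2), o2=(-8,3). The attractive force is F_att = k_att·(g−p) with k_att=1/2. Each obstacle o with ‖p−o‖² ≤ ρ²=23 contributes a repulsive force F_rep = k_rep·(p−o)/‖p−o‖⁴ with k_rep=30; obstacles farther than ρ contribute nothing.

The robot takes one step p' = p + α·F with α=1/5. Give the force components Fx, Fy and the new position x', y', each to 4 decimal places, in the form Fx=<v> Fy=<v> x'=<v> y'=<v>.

Fx=-7.5000 Fy=25.0000 x'=4.5000 y'=4.0000

F_att = 1/2·(g−p) = 1/2·(-15,-10) = (-7.5000,-5.0000)
o1: d²=1 ≤ ρ²=23; F_rep = 30·(0,1)/1² = (0.0000,30.0000)
o2: d²=212 > ρ²=23 → inactive
F = F_att + ΣF_rep = (-7.5000,25.0000)
p' = p + 1/5·F = (4.5000,4.0000)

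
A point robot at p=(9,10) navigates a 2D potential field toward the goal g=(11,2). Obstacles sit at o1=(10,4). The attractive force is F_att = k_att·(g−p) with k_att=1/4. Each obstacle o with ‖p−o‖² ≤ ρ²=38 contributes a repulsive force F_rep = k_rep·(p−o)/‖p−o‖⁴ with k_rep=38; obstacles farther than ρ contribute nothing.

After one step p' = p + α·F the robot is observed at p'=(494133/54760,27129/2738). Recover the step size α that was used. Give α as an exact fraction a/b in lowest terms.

α = 1/20

F_att = 1/4·(g−p) = 1/4·(2,-8) = (0.5000,-2.0000)
o1: d²=37 ≤ ρ²=38; F_rep = 38·(-1,6)/37² = (-0.0278,0.1665)
F = F_att + ΣF_rep = (0.4722,-1.8335)
Δp = p'−p = (0.0236,-0.0917); α = Δx/Fx = (1293/54760) / (1293/2738) = 1/20
check: Δy/Fy = (-251/2738) / (-2510/1369) = 1/20 ✓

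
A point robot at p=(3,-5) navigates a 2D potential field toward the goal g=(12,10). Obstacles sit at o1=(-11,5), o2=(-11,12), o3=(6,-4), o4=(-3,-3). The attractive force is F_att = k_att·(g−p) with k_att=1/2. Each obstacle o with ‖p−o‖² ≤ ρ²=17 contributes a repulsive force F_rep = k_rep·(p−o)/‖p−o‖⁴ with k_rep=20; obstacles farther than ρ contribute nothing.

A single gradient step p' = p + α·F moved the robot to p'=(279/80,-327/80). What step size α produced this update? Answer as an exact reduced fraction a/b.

α = 1/8

F_att = 1/2·(g−p) = 1/2·(9,15) = (4.5000,7.5000)
o1: d²=296 > ρ²=17 → inactive
o2: d²=485 > ρ²=17 → inactive
o3: d²=10 ≤ ρ²=17; F_rep = 20·(-3,-1)/10² = (-0.6000,-0.2000)
o4: d²=40 > ρ²=17 → inactive
F = F_att + ΣF_rep = (3.9000,7.3000)
Δp = p'−p = (0.4875,0.9125); α = Δx/Fx = (39/80) / (39/10) = 1/8
check: Δy/Fy = (73/80) / (73/10) = 1/8 ✓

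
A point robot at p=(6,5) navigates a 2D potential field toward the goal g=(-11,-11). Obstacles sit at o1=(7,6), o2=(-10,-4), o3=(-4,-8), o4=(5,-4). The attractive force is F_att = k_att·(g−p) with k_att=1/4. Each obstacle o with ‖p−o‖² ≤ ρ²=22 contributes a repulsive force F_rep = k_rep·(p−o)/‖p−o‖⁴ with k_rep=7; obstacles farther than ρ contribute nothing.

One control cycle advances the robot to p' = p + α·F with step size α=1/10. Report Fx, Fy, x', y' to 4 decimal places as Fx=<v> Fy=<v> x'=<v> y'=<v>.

F_att = 1/4·(g−p) = 1/4·(-17,-16) = (-4.2500,-4.0000)
o1: d²=2 ≤ ρ²=22; F_rep = 7·(-1,-1)/2² = (-1.7500,-1.7500)
o2: d²=337 > ρ²=22 → inactive
o3: d²=269 > ρ²=22 → inactive
o4: d²=82 > ρ²=22 → inactive
F = F_att + ΣF_rep = (-6.0000,-5.7500)
p' = p + 1/10·F = (5.4000,4.4250)

Fx=-6.0000 Fy=-5.7500 x'=5.4000 y'=4.4250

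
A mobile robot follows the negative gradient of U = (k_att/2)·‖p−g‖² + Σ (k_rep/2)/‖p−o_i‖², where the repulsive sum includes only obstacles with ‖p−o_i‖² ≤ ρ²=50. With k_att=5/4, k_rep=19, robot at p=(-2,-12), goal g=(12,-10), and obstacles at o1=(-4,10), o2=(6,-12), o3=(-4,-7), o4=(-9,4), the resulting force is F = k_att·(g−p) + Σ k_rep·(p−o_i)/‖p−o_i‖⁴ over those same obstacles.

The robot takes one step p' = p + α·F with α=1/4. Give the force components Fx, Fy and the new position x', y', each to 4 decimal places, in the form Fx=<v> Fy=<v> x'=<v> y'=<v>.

Fx=17.5452 Fy=2.3870 x'=2.3863 y'=-11.4032

F_att = 5/4·(g−p) = 5/4·(14,2) = (17.5000,2.5000)
o1: d²=488 > ρ²=50 → inactive
o2: d²=64 > ρ²=50 → inactive
o3: d²=29 ≤ ρ²=50; F_rep = 19·(2,-5)/29² = (0.0452,-0.1130)
o4: d²=305 > ρ²=50 → inactive
F = F_att + ΣF_rep = (17.5452,2.3870)
p' = p + 1/4·F = (2.3863,-11.4032)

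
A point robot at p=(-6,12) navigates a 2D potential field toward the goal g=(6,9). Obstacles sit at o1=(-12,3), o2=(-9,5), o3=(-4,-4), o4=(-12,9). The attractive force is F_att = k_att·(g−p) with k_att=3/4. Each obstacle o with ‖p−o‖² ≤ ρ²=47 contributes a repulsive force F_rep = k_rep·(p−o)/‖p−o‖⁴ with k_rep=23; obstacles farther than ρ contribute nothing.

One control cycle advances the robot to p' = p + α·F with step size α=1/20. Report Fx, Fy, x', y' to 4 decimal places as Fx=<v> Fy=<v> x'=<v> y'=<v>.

F_att = 3/4·(g−p) = 3/4·(12,-3) = (9.0000,-2.2500)
o1: d²=117 > ρ²=47 → inactive
o2: d²=58 > ρ²=47 → inactive
o3: d²=260 > ρ²=47 → inactive
o4: d²=45 ≤ ρ²=47; F_rep = 23·(6,3)/45² = (0.0681,0.0341)
F = F_att + ΣF_rep = (9.0681,-2.2159)
p' = p + 1/20·F = (-5.5466,11.8892)

Fx=9.0681 Fy=-2.2159 x'=-5.5466 y'=11.8892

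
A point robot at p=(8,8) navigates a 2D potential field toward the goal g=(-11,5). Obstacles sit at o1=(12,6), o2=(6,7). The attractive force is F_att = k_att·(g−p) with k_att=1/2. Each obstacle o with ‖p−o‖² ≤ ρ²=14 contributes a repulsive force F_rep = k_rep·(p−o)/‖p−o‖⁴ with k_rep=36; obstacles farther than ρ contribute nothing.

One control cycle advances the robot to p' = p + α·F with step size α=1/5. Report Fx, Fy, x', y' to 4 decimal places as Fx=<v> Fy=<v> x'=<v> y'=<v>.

F_att = 1/2·(g−p) = 1/2·(-19,-3) = (-9.5000,-1.5000)
o1: d²=20 > ρ²=14 → inactive
o2: d²=5 ≤ ρ²=14; F_rep = 36·(2,1)/5² = (2.8800,1.4400)
F = F_att + ΣF_rep = (-6.6200,-0.0600)
p' = p + 1/5·F = (6.6760,7.9880)

Fx=-6.6200 Fy=-0.0600 x'=6.6760 y'=7.9880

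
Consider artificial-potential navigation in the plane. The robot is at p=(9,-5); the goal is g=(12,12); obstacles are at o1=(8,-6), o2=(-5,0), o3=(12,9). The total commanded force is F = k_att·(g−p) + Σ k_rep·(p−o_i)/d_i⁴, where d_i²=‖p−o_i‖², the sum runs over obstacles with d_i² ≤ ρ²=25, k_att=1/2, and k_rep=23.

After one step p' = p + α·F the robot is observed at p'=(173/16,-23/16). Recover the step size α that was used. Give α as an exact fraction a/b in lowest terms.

F_att = 1/2·(g−p) = 1/2·(3,17) = (1.5000,8.5000)
o1: d²=2 ≤ ρ²=25; F_rep = 23·(1,1)/2² = (5.7500,5.7500)
o2: d²=221 > ρ²=25 → inactive
o3: d²=205 > ρ²=25 → inactive
F = F_att + ΣF_rep = (7.2500,14.2500)
Δp = p'−p = (1.8125,3.5625); α = Δx/Fx = (29/16) / (29/4) = 1/4
check: Δy/Fy = (57/16) / (57/4) = 1/4 ✓

α = 1/4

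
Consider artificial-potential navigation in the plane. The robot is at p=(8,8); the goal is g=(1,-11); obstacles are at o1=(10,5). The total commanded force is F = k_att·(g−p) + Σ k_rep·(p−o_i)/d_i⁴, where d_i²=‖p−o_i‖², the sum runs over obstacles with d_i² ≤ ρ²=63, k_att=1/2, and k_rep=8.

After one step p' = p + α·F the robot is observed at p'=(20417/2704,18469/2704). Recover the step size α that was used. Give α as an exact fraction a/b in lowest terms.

α = 1/8

F_att = 1/2·(g−p) = 1/2·(-7,-19) = (-3.5000,-9.5000)
o1: d²=13 ≤ ρ²=63; F_rep = 8·(-2,3)/13² = (-0.0947,0.1420)
F = F_att + ΣF_rep = (-3.5947,-9.3580)
Δp = p'−p = (-0.4493,-1.1697); α = Δx/Fx = (-1215/2704) / (-1215/338) = 1/8
check: Δy/Fy = (-3163/2704) / (-3163/338) = 1/8 ✓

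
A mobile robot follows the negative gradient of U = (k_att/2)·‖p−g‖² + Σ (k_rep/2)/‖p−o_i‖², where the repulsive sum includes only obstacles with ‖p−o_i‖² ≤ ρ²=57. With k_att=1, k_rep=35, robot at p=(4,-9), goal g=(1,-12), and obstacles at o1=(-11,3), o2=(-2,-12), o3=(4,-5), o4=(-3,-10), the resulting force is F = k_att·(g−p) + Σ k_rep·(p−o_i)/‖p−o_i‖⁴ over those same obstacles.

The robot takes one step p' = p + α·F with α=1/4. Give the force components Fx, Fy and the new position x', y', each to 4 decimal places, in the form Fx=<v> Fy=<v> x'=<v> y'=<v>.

Fx=-2.7983 Fy=-3.4810 x'=3.3004 y'=-9.8703

F_att = 1·(g−p) = 1·(-3,-3) = (-3.0000,-3.0000)
o1: d²=369 > ρ²=57 → inactive
o2: d²=45 ≤ ρ²=57; F_rep = 35·(6,3)/45² = (0.1037,0.0519)
o3: d²=16 ≤ ρ²=57; F_rep = 35·(0,-4)/16² = (0.0000,-0.5469)
o4: d²=50 ≤ ρ²=57; F_rep = 35·(7,1)/50² = (0.0980,0.0140)
F = F_att + ΣF_rep = (-2.7983,-3.4810)
p' = p + 1/4·F = (3.3004,-9.8703)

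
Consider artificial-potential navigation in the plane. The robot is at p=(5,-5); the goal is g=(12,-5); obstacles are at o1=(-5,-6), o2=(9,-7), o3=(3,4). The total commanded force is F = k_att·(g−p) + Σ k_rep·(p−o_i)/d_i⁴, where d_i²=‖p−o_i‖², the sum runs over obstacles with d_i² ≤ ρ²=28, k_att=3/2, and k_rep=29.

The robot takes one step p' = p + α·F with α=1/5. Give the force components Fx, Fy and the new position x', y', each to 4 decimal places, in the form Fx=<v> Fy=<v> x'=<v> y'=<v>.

F_att = 3/2·(g−p) = 3/2·(7,0) = (10.5000,0.0000)
o1: d²=101 > ρ²=28 → inactive
o2: d²=20 ≤ ρ²=28; F_rep = 29·(-4,2)/20² = (-0.2900,0.1450)
o3: d²=85 > ρ²=28 → inactive
F = F_att + ΣF_rep = (10.2100,0.1450)
p' = p + 1/5·F = (7.0420,-4.9710)

Fx=10.2100 Fy=0.1450 x'=7.0420 y'=-4.9710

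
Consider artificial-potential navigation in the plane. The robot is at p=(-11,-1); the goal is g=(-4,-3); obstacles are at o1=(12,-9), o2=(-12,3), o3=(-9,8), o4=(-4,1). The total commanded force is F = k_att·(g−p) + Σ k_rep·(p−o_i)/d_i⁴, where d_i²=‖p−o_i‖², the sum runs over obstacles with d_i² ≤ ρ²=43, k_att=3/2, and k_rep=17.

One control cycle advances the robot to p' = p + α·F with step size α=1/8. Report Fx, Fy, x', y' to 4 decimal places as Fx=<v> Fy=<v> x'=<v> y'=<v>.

F_att = 3/2·(g−p) = 3/2·(7,-2) = (10.5000,-3.0000)
o1: d²=593 > ρ²=43 → inactive
o2: d²=17 ≤ ρ²=43; F_rep = 17·(1,-4)/17² = (0.0588,-0.2353)
o3: d²=85 > ρ²=43 → inactive
o4: d²=53 > ρ²=43 → inactive
F = F_att + ΣF_rep = (10.5588,-3.2353)
p' = p + 1/8·F = (-9.6801,-1.4044)

Fx=10.5588 Fy=-3.2353 x'=-9.6801 y'=-1.4044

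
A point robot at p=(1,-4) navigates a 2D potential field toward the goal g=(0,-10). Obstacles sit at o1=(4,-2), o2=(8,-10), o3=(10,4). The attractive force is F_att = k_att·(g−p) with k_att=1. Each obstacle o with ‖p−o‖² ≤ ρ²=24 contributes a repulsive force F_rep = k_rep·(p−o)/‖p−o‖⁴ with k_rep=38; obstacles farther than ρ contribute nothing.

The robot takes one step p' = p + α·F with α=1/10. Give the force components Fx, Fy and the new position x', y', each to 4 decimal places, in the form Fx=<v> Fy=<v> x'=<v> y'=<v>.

F_att = 1·(g−p) = 1·(-1,-6) = (-1.0000,-6.0000)
o1: d²=13 ≤ ρ²=24; F_rep = 38·(-3,-2)/13² = (-0.6746,-0.4497)
o2: d²=85 > ρ²=24 → inactive
o3: d²=145 > ρ²=24 → inactive
F = F_att + ΣF_rep = (-1.6746,-6.4497)
p' = p + 1/10·F = (0.8325,-4.6450)

Fx=-1.6746 Fy=-6.4497 x'=0.8325 y'=-4.6450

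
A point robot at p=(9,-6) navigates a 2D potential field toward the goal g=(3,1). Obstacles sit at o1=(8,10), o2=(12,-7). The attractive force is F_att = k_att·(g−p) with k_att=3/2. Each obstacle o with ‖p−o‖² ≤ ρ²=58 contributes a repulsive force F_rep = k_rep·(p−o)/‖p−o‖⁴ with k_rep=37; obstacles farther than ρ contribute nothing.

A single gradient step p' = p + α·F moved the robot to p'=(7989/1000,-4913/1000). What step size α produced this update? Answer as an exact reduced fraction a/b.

α = 1/10

F_att = 3/2·(g−p) = 3/2·(-6,7) = (-9.0000,10.5000)
o1: d²=257 > ρ²=58 → inactive
o2: d²=10 ≤ ρ²=58; F_rep = 37·(-3,1)/10² = (-1.1100,0.3700)
F = F_att + ΣF_rep = (-10.1100,10.8700)
Δp = p'−p = (-1.0110,1.0870); α = Δx/Fx = (-1011/1000) / (-1011/100) = 1/10
check: Δy/Fy = (1087/1000) / (1087/100) = 1/10 ✓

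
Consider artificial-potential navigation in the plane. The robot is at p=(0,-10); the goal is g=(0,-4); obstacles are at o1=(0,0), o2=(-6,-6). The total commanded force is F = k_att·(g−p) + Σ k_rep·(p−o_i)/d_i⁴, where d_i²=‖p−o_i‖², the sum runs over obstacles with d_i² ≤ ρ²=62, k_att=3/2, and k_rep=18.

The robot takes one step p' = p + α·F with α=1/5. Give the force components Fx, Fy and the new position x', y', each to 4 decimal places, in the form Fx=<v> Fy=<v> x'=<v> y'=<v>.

Fx=0.0399 Fy=8.9734 x'=0.0080 y'=-8.2053

F_att = 3/2·(g−p) = 3/2·(0,6) = (0.0000,9.0000)
o1: d²=100 > ρ²=62 → inactive
o2: d²=52 ≤ ρ²=62; F_rep = 18·(6,-4)/52² = (0.0399,-0.0266)
F = F_att + ΣF_rep = (0.0399,8.9734)
p' = p + 1/5·F = (0.0080,-8.2053)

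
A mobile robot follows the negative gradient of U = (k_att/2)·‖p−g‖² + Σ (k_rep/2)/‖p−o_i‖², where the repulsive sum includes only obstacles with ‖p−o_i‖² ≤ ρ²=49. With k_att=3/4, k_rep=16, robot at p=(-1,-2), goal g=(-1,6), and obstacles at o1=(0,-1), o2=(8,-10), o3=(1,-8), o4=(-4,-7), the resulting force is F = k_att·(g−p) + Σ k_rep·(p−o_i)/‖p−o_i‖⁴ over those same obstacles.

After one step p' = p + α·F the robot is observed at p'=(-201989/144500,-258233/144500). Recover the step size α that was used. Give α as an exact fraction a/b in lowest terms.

α = 1/10

F_att = 3/4·(g−p) = 3/4·(0,8) = (0.0000,6.0000)
o1: d²=2 ≤ ρ²=49; F_rep = 16·(-1,-1)/2² = (-4.0000,-4.0000)
o2: d²=145 > ρ²=49 → inactive
o3: d²=40 ≤ ρ²=49; F_rep = 16·(-2,6)/40² = (-0.0200,0.0600)
o4: d²=34 ≤ ρ²=49; F_rep = 16·(3,5)/34² = (0.0415,0.0692)
F = F_att + ΣF_rep = (-3.9785,2.1292)
Δp = p'−p = (-0.3978,0.2129); α = Δx/Fx = (-57489/144500) / (-57489/14450) = 1/10
check: Δy/Fy = (30767/144500) / (30767/14450) = 1/10 ✓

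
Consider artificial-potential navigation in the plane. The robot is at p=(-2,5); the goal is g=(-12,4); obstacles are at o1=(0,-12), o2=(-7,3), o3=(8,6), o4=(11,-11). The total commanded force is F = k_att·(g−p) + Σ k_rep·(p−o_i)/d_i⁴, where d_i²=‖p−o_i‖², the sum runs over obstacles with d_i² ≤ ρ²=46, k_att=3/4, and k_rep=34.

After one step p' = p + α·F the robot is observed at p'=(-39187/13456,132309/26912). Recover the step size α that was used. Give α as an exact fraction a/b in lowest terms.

F_att = 3/4·(g−p) = 3/4·(-10,-1) = (-7.5000,-0.7500)
o1: d²=293 > ρ²=46 → inactive
o2: d²=29 ≤ ρ²=46; F_rep = 34·(5,2)/29² = (0.2021,0.0809)
o3: d²=101 > ρ²=46 → inactive
o4: d²=425 > ρ²=46 → inactive
F = F_att + ΣF_rep = (-7.2979,-0.6691)
Δp = p'−p = (-0.9122,-0.0836); α = Δx/Fx = (-12275/13456) / (-12275/1682) = 1/8
check: Δy/Fy = (-2251/26912) / (-2251/3364) = 1/8 ✓

α = 1/8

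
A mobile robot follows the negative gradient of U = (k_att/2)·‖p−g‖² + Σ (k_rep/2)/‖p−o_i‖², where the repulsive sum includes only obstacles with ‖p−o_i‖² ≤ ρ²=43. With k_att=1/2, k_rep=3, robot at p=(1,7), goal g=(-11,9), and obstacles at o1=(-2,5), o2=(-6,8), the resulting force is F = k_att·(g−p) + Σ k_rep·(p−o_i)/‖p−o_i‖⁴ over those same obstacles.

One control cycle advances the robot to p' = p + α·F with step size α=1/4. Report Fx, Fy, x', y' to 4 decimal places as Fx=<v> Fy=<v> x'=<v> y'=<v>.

F_att = 1/2·(g−p) = 1/2·(-12,2) = (-6.0000,1.0000)
o1: d²=13 ≤ ρ²=43; F_rep = 3·(3,2)/13² = (0.0533,0.0355)
o2: d²=50 > ρ²=43 → inactive
F = F_att + ΣF_rep = (-5.9467,1.0355)
p' = p + 1/4·F = (-0.4867,7.2589)

Fx=-5.9467 Fy=1.0355 x'=-0.4867 y'=7.2589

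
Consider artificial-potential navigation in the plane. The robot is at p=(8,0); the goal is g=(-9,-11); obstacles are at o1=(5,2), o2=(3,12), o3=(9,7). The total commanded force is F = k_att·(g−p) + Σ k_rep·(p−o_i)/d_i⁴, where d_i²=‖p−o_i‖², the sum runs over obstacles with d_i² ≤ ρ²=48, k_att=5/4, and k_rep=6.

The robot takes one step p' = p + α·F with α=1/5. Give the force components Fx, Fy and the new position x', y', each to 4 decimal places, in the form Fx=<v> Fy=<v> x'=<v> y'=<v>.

F_att = 5/4·(g−p) = 5/4·(-17,-11) = (-21.2500,-13.7500)
o1: d²=13 ≤ ρ²=48; F_rep = 6·(3,-2)/13² = (0.1065,-0.0710)
o2: d²=169 > ρ²=48 → inactive
o3: d²=50 > ρ²=48 → inactive
F = F_att + ΣF_rep = (-21.1435,-13.8210)
p' = p + 1/5·F = (3.7713,-2.7642)

Fx=-21.1435 Fy=-13.8210 x'=3.7713 y'=-2.7642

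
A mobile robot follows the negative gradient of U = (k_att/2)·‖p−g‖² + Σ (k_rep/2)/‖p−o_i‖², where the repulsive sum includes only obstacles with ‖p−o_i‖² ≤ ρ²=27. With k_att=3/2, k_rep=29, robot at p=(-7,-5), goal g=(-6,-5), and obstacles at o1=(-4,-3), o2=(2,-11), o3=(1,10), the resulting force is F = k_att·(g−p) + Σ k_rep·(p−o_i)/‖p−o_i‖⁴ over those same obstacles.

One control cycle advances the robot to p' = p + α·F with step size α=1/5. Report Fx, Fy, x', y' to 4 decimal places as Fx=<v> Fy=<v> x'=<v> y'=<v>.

Fx=0.9852 Fy=-0.3432 x'=-6.8030 y'=-5.0686

F_att = 3/2·(g−p) = 3/2·(1,0) = (1.5000,0.0000)
o1: d²=13 ≤ ρ²=27; F_rep = 29·(-3,-2)/13² = (-0.5148,-0.3432)
o2: d²=117 > ρ²=27 → inactive
o3: d²=289 > ρ²=27 → inactive
F = F_att + ΣF_rep = (0.9852,-0.3432)
p' = p + 1/5·F = (-6.8030,-5.0686)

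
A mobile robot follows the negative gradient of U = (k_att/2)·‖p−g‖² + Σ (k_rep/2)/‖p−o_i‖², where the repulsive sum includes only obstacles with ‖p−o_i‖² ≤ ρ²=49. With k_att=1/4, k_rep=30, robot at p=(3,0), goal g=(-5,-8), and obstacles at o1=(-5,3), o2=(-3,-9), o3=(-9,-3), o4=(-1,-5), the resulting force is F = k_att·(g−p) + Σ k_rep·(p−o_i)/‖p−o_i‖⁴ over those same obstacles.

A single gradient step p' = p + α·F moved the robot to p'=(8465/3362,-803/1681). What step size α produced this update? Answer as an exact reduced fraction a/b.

F_att = 1/4·(g−p) = 1/4·(-8,-8) = (-2.0000,-2.0000)
o1: d²=73 > ρ²=49 → inactive
o2: d²=117 > ρ²=49 → inactive
o3: d²=153 > ρ²=49 → inactive
o4: d²=41 ≤ ρ²=49; F_rep = 30·(4,5)/41² = (0.0714,0.0892)
F = F_att + ΣF_rep = (-1.9286,-1.9108)
Δp = p'−p = (-0.4822,-0.4777); α = Δx/Fx = (-1621/3362) / (-3242/1681) = 1/4
check: Δy/Fy = (-803/1681) / (-3212/1681) = 1/4 ✓

α = 1/4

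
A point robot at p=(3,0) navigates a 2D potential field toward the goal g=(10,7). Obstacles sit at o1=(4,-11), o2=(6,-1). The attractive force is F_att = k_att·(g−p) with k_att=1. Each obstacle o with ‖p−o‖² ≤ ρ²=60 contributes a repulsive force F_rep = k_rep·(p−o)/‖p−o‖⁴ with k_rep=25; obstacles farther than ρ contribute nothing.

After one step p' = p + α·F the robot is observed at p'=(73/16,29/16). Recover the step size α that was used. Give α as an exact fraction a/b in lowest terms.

F_att = 1·(g−p) = 1·(7,7) = (7.0000,7.0000)
o1: d²=122 > ρ²=60 → inactive
o2: d²=10 ≤ ρ²=60; F_rep = 25·(-3,1)/10² = (-0.7500,0.2500)
F = F_att + ΣF_rep = (6.2500,7.2500)
Δp = p'−p = (1.5625,1.8125); α = Δx/Fx = (25/16) / (25/4) = 1/4
check: Δy/Fy = (29/16) / (29/4) = 1/4 ✓

α = 1/4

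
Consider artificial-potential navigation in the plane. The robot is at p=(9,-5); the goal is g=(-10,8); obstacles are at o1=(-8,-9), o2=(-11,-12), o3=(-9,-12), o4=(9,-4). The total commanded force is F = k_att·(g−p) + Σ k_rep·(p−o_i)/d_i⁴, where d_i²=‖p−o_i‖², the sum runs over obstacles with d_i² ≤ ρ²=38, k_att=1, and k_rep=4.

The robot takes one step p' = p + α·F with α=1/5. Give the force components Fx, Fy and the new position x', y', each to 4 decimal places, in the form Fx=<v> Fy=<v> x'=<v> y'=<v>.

Fx=-19.0000 Fy=9.0000 x'=5.2000 y'=-3.2000

F_att = 1·(g−p) = 1·(-19,13) = (-19.0000,13.0000)
o1: d²=305 > ρ²=38 → inactive
o2: d²=449 > ρ²=38 → inactive
o3: d²=373 > ρ²=38 → inactive
o4: d²=1 ≤ ρ²=38; F_rep = 4·(0,-1)/1² = (0.0000,-4.0000)
F = F_att + ΣF_rep = (-19.0000,9.0000)
p' = p + 1/5·F = (5.2000,-3.2000)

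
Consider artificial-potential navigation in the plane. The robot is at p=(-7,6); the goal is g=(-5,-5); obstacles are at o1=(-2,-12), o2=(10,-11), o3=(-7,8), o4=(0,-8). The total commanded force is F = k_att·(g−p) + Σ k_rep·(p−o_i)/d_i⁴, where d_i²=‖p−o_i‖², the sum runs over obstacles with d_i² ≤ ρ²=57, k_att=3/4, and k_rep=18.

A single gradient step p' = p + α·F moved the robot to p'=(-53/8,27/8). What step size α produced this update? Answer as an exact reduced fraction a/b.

α = 1/4

F_att = 3/4·(g−p) = 3/4·(2,-11) = (1.5000,-8.2500)
o1: d²=349 > ρ²=57 → inactive
o2: d²=578 > ρ²=57 → inactive
o3: d²=4 ≤ ρ²=57; F_rep = 18·(0,-2)/4² = (0.0000,-2.2500)
o4: d²=245 > ρ²=57 → inactive
F = F_att + ΣF_rep = (1.5000,-10.5000)
Δp = p'−p = (0.3750,-2.6250); α = Δx/Fx = (3/8) / (3/2) = 1/4
check: Δy/Fy = (-21/8) / (-21/2) = 1/4 ✓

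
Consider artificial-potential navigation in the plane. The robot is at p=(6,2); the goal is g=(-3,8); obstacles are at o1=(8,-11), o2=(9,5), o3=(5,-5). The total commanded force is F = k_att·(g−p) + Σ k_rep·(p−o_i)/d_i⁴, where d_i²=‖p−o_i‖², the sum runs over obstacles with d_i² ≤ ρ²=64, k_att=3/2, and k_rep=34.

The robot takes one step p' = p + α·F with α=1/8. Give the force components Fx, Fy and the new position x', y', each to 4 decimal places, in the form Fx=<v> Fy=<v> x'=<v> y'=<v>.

F_att = 3/2·(g−p) = 3/2·(-9,6) = (-13.5000,9.0000)
o1: d²=173 > ρ²=64 → inactive
o2: d²=18 ≤ ρ²=64; F_rep = 34·(-3,-3)/18² = (-0.3148,-0.3148)
o3: d²=50 ≤ ρ²=64; F_rep = 34·(1,7)/50² = (0.0136,0.0952)
F = F_att + ΣF_rep = (-13.8012,8.7804)
p' = p + 1/8·F = (4.2748,3.0975)

Fx=-13.8012 Fy=8.7804 x'=4.2748 y'=3.0975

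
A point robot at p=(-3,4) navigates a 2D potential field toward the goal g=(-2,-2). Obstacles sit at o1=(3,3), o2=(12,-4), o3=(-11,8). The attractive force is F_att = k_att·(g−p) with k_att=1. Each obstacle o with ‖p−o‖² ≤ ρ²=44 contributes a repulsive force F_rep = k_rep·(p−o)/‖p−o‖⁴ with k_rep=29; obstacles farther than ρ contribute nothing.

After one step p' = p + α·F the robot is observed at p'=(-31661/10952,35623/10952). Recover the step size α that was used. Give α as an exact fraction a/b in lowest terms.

F_att = 1·(g−p) = 1·(1,-6) = (1.0000,-6.0000)
o1: d²=37 ≤ ρ²=44; F_rep = 29·(-6,1)/37² = (-0.1271,0.0212)
o2: d²=289 > ρ²=44 → inactive
o3: d²=80 > ρ²=44 → inactive
F = F_att + ΣF_rep = (0.8729,-5.9788)
Δp = p'−p = (0.1091,-0.7474); α = Δx/Fx = (1195/10952) / (1195/1369) = 1/8
check: Δy/Fy = (-8185/10952) / (-8185/1369) = 1/8 ✓

α = 1/8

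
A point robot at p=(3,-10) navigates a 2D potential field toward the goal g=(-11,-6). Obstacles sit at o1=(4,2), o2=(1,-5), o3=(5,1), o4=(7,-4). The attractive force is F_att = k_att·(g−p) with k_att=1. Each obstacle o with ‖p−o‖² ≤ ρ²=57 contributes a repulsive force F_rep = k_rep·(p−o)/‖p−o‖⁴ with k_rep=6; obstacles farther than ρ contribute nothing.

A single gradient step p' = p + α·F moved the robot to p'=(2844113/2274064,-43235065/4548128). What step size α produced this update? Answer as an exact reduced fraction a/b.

α = 1/8

F_att = 1·(g−p) = 1·(-14,4) = (-14.0000,4.0000)
o1: d²=145 > ρ²=57 → inactive
o2: d²=29 ≤ ρ²=57; F_rep = 6·(2,-5)/29² = (0.0143,-0.0357)
o3: d²=125 > ρ²=57 → inactive
o4: d²=52 ≤ ρ²=57; F_rep = 6·(-4,-6)/52² = (-0.0089,-0.0133)
F = F_att + ΣF_rep = (-13.9946,3.9510)
Δp = p'−p = (-1.7493,0.4939); α = Δx/Fx = (-3978079/2274064) / (-3978079/284258) = 1/8
check: Δy/Fy = (2246215/4548128) / (2246215/568516) = 1/8 ✓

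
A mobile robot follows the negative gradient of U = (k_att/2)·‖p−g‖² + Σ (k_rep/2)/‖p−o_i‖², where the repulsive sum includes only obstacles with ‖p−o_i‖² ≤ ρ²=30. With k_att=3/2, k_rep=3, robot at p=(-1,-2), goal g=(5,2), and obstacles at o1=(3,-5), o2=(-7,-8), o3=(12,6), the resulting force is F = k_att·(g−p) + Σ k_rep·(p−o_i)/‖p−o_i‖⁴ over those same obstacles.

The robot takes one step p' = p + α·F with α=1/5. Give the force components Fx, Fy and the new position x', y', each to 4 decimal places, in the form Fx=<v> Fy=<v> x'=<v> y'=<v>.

F_att = 3/2·(g−p) = 3/2·(6,4) = (9.0000,6.0000)
o1: d²=25 ≤ ρ²=30; F_rep = 3·(-4,3)/25² = (-0.0192,0.0144)
o2: d²=72 > ρ²=30 → inactive
o3: d²=233 > ρ²=30 → inactive
F = F_att + ΣF_rep = (8.9808,6.0144)
p' = p + 1/5·F = (0.7962,-0.7971)

Fx=8.9808 Fy=6.0144 x'=0.7962 y'=-0.7971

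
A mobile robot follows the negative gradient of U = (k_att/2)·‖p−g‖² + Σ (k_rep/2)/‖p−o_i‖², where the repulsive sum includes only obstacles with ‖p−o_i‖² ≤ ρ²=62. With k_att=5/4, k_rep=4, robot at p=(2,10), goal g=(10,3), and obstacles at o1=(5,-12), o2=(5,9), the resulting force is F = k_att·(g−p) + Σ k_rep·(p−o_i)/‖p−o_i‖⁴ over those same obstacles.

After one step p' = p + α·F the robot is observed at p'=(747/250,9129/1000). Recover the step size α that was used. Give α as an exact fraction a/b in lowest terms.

F_att = 5/4·(g−p) = 5/4·(8,-7) = (10.0000,-8.7500)
o1: d²=493 > ρ²=62 → inactive
o2: d²=10 ≤ ρ²=62; F_rep = 4·(-3,1)/10² = (-0.1200,0.0400)
F = F_att + ΣF_rep = (9.8800,-8.7100)
Δp = p'−p = (0.9880,-0.8710); α = Δx/Fx = (247/250) / (247/25) = 1/10
check: Δy/Fy = (-871/1000) / (-871/100) = 1/10 ✓

α = 1/10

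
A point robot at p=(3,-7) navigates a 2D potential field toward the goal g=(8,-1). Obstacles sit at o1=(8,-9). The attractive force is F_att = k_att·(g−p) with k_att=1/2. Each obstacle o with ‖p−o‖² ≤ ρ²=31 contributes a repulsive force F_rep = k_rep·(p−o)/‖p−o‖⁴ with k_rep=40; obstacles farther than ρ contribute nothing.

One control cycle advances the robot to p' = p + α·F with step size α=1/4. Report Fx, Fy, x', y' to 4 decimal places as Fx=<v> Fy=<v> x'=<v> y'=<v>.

Fx=2.2622 Fy=3.0951 x'=3.5655 y'=-6.2262

F_att = 1/2·(g−p) = 1/2·(5,6) = (2.5000,3.0000)
o1: d²=29 ≤ ρ²=31; F_rep = 40·(-5,2)/29² = (-0.2378,0.0951)
F = F_att + ΣF_rep = (2.2622,3.0951)
p' = p + 1/4·F = (3.5655,-6.2262)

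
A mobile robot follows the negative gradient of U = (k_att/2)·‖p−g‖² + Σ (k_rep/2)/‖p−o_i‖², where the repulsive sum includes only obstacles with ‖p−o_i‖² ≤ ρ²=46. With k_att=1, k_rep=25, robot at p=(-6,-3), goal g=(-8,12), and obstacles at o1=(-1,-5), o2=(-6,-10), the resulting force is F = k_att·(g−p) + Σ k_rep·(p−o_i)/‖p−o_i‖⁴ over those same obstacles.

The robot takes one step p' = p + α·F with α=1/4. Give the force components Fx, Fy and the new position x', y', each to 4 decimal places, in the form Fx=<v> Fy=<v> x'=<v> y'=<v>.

F_att = 1·(g−p) = 1·(-2,15) = (-2.0000,15.0000)
o1: d²=29 ≤ ρ²=46; F_rep = 25·(-5,2)/29² = (-0.1486,0.0595)
o2: d²=49 > ρ²=46 → inactive
F = F_att + ΣF_rep = (-2.1486,15.0595)
p' = p + 1/4·F = (-6.5372,0.7649)

Fx=-2.1486 Fy=15.0595 x'=-6.5372 y'=0.7649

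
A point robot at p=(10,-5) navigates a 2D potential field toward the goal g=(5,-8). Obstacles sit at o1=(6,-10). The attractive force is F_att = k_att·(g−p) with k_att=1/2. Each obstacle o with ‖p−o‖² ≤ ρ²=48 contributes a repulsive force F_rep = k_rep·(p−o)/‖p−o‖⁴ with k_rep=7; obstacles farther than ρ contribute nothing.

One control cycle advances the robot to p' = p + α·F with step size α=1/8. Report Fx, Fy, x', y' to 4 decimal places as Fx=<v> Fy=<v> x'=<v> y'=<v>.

F_att = 1/2·(g−p) = 1/2·(-5,-3) = (-2.5000,-1.5000)
o1: d²=41 ≤ ρ²=48; F_rep = 7·(4,5)/41² = (0.0167,0.0208)
F = F_att + ΣF_rep = (-2.4833,-1.4792)
p' = p + 1/8·F = (9.6896,-5.1849)

Fx=-2.4833 Fy=-1.4792 x'=9.6896 y'=-5.1849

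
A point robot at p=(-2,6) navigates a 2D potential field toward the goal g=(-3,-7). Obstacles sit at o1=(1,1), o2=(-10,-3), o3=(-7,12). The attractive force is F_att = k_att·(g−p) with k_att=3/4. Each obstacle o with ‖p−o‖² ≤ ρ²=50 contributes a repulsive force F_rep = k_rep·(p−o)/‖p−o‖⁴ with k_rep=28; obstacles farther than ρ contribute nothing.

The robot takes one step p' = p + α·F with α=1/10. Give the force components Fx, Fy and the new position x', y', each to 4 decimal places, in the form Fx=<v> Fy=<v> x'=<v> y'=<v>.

Fx=-0.8227 Fy=-9.6289 x'=-2.0823 y'=5.0371

F_att = 3/4·(g−p) = 3/4·(-1,-13) = (-0.7500,-9.7500)
o1: d²=34 ≤ ρ²=50; F_rep = 28·(-3,5)/34² = (-0.0727,0.1211)
o2: d²=145 > ρ²=50 → inactive
o3: d²=61 > ρ²=50 → inactive
F = F_att + ΣF_rep = (-0.8227,-9.6289)
p' = p + 1/10·F = (-2.0823,5.0371)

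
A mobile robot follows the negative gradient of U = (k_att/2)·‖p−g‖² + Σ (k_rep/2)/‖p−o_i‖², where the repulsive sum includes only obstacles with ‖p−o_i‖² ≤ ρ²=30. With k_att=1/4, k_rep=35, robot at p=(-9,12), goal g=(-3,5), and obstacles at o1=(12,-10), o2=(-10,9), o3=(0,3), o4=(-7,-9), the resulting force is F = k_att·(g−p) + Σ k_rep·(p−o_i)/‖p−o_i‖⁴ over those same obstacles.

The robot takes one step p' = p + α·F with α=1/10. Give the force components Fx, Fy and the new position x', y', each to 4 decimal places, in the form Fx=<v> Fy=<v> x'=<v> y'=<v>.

Fx=1.8500 Fy=-0.7000 x'=-8.8150 y'=11.9300

F_att = 1/4·(g−p) = 1/4·(6,-7) = (1.5000,-1.7500)
o1: d²=925 > ρ²=30 → inactive
o2: d²=10 ≤ ρ²=30; F_rep = 35·(1,3)/10² = (0.3500,1.0500)
o3: d²=162 > ρ²=30 → inactive
o4: d²=445 > ρ²=30 → inactive
F = F_att + ΣF_rep = (1.8500,-0.7000)
p' = p + 1/10·F = (-8.8150,11.9300)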